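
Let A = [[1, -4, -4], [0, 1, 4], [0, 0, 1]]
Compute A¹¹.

A = I + N where N = [[0, -4, -4], [0, 0, 4], [0, 0, 0]] is strictly upper-triangular, so N³ = 0.
(I + N)¹¹ = I + 11·N + 55·N² = [[1, -44, -924], [0, 1, 44], [0, 0, 1]].

[[1, -44, -924], [0, 1, 44], [0, 0, 1]]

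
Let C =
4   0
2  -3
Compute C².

[[16, 0], [2, 9]]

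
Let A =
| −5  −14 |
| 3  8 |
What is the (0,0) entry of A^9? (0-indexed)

−3065

tr A = 3 and det A = 2, so the characteristic polynomial is λ² − (3)λ + (2) with roots 2 and 1.
Eigenvectors give P = [[2, 7], [−1, −3]] with P⁻¹ = [[−3, −7], [1, 2]], and A = P·diag(2, 1)·P⁻¹.
Then A^9 = P·diag(512, 1)·P⁻¹ = [[1024, 7], [−512, −3]] · [[−3, −7], [1, 2]] = [[−3065, −7154], [1533, 3578]].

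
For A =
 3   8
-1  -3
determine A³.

A² = I (check: tr A = 0 and det A = -1), so A³ = A since 3 is odd.

[[3, 8], [-1, -3]]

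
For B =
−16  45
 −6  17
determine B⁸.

[[−1274, 3825], [−510, 1531]]

tr B = 1 and det B = −2, so the characteristic polynomial is λ² − (1)λ + (−2) with roots 2 and −1.
Eigenvectors give P = [[−5, 3], [−2, 1]] with P⁻¹ = [[1, −3], [2, −5]], and B = P·diag(2, −1)·P⁻¹.
Then B⁸ = P·diag(256, 1)·P⁻¹ = [[−1280, 3], [−512, 1]] · [[1, −3], [2, −5]] = [[−1274, 3825], [−510, 1531]].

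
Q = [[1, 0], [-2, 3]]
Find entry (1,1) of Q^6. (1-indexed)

tr Q = 4 and det Q = 3, so the characteristic polynomial is λ² − (4)λ + (3) with roots 3 and 1.
Eigenvectors give P = [[0, 1], [-1, 1]] with P⁻¹ = [[1, -1], [1, 0]], and Q = P·diag(3, 1)·P⁻¹.
Then Q^6 = P·diag(729, 1)·P⁻¹ = [[0, 1], [-729, 1]] · [[1, -1], [1, 0]] = [[1, 0], [-728, 729]].

1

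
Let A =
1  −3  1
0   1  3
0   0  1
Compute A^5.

A = I + N where N = [[0, −3, 1], [0, 0, 3], [0, 0, 0]] is strictly upper-triangular, so N^3 = 0.
(I + N)^5 = I + 5·N + 10·N^2 = [[1, −15, −85], [0, 1, 15], [0, 0, 1]].

[[1, −15, −85], [0, 1, 15], [0, 0, 1]]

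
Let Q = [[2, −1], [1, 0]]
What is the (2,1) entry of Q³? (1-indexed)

Q² = [[3, −2], [2, −1]]
Q³ = [[4, −3], [3, −2]]

3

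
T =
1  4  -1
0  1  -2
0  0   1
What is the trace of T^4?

3

T = I + N where N = [[0, 4, -1], [0, 0, -2], [0, 0, 0]] is strictly upper-triangular, so N^3 = 0.
(I + N)^4 = I + 4·N + 6·N^2 = [[1, 16, -52], [0, 1, -8], [0, 0, 1]].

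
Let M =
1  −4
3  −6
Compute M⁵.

[[601, −844], [633, −876]]

tr M = −5 and det M = 6, so the characteristic polynomial is λ² − (−5)λ + (6) with roots −2 and −3.
Eigenvectors give P = [[4, −1], [3, −1]] with P⁻¹ = [[1, −1], [3, −4]], and M = P·diag(−2, −3)·P⁻¹.
Then M⁵ = P·diag(−32, −243)·P⁻¹ = [[−128, 243], [−96, 243]] · [[1, −1], [3, −4]] = [[601, −844], [633, −876]].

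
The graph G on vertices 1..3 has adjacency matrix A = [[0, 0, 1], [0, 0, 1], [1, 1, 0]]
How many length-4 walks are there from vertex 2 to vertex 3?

0

The number of length-4 walks from vertex 2 to vertex 3 is entry (2,3) of A⁴, where A is the adjacency matrix.
A² = [[1, 1, 0], [1, 1, 0], [0, 0, 2]]
A³ = [[0, 0, 2], [0, 0, 2], [2, 2, 0]]
A⁴ = [[2, 2, 0], [2, 2, 0], [0, 0, 4]]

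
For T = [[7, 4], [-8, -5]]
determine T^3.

[[55, 28], [-56, -29]]

tr T = 2 and det T = -3, so the characteristic polynomial is λ² − (2)λ + (-3) with roots 3 and -1.
Eigenvectors give P = [[-1, 1], [1, -2]] with P⁻¹ = [[-2, -1], [-1, -1]], and T = P·diag(3, -1)·P⁻¹.
Then T^3 = P·diag(27, -1)·P⁻¹ = [[-27, -1], [27, 2]] · [[-2, -1], [-1, -1]] = [[55, 28], [-56, -29]].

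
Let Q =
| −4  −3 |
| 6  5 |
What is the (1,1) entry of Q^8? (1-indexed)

tr Q = 1 and det Q = −2, so the characteristic polynomial is λ² − (1)λ + (−2) with roots 2 and −1.
Eigenvectors give P = [[−1, −1], [2, 1]] with P⁻¹ = [[1, 1], [−2, −1]], and Q = P·diag(2, −1)·P⁻¹.
Then Q^8 = P·diag(256, 1)·P⁻¹ = [[−256, −1], [512, 1]] · [[1, 1], [−2, −1]] = [[−254, −255], [510, 511]].

−254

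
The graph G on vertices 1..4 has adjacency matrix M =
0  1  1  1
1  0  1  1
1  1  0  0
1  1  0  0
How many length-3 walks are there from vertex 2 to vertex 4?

The number of length-3 walks from vertex 2 to vertex 4 is entry (2,4) of M^3, where M is the adjacency matrix.
M^2 = [[3, 2, 1, 1], [2, 3, 1, 1], [1, 1, 2, 2], [1, 1, 2, 2]]
M^3 = [[4, 5, 5, 5], [5, 4, 5, 5], [5, 5, 2, 2], [5, 5, 2, 2]]

5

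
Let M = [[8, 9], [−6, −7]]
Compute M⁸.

[[766, 765], [−510, −509]]

tr M = 1 and det M = −2, so the characteristic polynomial is λ² − (1)λ + (−2) with roots −1 and 2.
Eigenvectors give P = [[−1, 3], [1, −2]] with P⁻¹ = [[2, 3], [1, 1]], and M = P·diag(−1, 2)·P⁻¹.
Then M⁸ = P·diag(1, 256)·P⁻¹ = [[−1, 768], [1, −512]] · [[2, 3], [1, 1]] = [[766, 765], [−510, −509]].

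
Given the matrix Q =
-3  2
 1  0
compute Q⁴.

[[139, -78], [-39, 22]]

Q² = [[11, -6], [-3, 2]]
Q³ = [[-39, 22], [11, -6]]
Q⁴ = [[139, -78], [-39, 22]]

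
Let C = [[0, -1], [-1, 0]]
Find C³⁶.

[[1, 0], [0, 1]]

C² = I (check: tr C = 0 and det C = -1), so C³⁶ = I since 36 is even.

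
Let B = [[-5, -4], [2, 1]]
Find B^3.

tr B = -4 and det B = 3, so the characteristic polynomial is λ² − (-4)λ + (3) with roots -1 and -3.
Eigenvectors give P = [[-1, -2], [1, 1]] with P⁻¹ = [[1, 2], [-1, -1]], and B = P·diag(-1, -3)·P⁻¹.
Then B^3 = P·diag(-1, -27)·P⁻¹ = [[1, 54], [-1, -27]] · [[1, 2], [-1, -1]] = [[-53, -52], [26, 25]].

[[-53, -52], [26, 25]]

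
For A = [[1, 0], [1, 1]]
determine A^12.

[[1, 0], [12, 1]]

A = I + N where N = [[0, 0], [1, 0]] is strictly lower-triangular, so N^2 = 0.
(I + N)^12 = I + 12·N = [[1, 0], [12, 1]].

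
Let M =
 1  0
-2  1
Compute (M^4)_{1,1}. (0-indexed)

M = I + N where N = [[0, 0], [-2, 0]] is strictly lower-triangular, so N^2 = 0.
(I + N)^4 = I + 4·N = [[1, 0], [-8, 1]].

1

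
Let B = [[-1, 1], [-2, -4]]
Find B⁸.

[[-6049, -6305], [12610, 12866]]

tr B = -5 and det B = 6, so the characteristic polynomial is λ² − (-5)λ + (6) with roots -3 and -2.
Eigenvectors give P = [[-1, -1], [2, 1]] with P⁻¹ = [[1, 1], [-2, -1]], and B = P·diag(-3, -2)·P⁻¹.
Then B⁸ = P·diag(6561, 256)·P⁻¹ = [[-6561, -256], [13122, 256]] · [[1, 1], [-2, -1]] = [[-6049, -6305], [12610, 12866]].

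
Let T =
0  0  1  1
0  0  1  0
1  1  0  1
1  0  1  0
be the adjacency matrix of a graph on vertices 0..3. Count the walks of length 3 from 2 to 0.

4

The number of length-3 walks from vertex 2 to vertex 0 is entry (2,0) of T³, where T is the adjacency matrix.
T² = [[2, 1, 1, 1], [1, 1, 0, 1], [1, 0, 3, 1], [1, 1, 1, 2]]
T³ = [[2, 1, 4, 3], [1, 0, 3, 1], [4, 3, 2, 4], [3, 1, 4, 2]]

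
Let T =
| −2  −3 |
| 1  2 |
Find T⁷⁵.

T² = I (check: tr T = 0 and det T = −1), so T⁷⁵ = T since 75 is odd.

[[−2, −3], [1, 2]]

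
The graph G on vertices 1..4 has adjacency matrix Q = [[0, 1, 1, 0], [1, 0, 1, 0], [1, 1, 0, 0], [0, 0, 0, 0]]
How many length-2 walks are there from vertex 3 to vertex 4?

The number of length-2 walks from vertex 3 to vertex 4 is entry (3,4) of Q^2, where Q is the adjacency matrix.
Q^2 = [[2, 1, 1, 0], [1, 2, 1, 0], [1, 1, 2, 0], [0, 0, 0, 0]]

0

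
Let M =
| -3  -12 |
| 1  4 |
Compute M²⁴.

M² = M (a projection; rank 1, trace 1), so M²⁴ = M.

[[-3, -12], [1, 4]]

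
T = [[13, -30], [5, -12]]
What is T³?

tr T = 1 and det T = -6, so the characteristic polynomial is λ² − (1)λ + (-6) with roots -2 and 3.
Eigenvectors give P = [[-2, -3], [-1, -1]] with P⁻¹ = [[1, -3], [-1, 2]], and T = P·diag(-2, 3)·P⁻¹.
Then T³ = P·diag(-8, 27)·P⁻¹ = [[16, -81], [8, -27]] · [[1, -3], [-1, 2]] = [[97, -210], [35, -78]].

[[97, -210], [35, -78]]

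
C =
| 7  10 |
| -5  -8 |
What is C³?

tr C = -1 and det C = -6, so the characteristic polynomial is λ² − (-1)λ + (-6) with roots 2 and -3.
Eigenvectors give P = [[2, -1], [-1, 1]] with P⁻¹ = [[1, 1], [1, 2]], and C = P·diag(2, -3)·P⁻¹.
Then C³ = P·diag(8, -27)·P⁻¹ = [[16, 27], [-8, -27]] · [[1, 1], [1, 2]] = [[43, 70], [-35, -62]].

[[43, 70], [-35, -62]]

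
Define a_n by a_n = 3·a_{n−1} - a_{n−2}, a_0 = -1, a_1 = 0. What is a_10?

2584

With companion matrix M = [[3, -1], [1, 0]], [a_n, a_{n−1}]ᵀ = M·[a_{n−1}, a_{n−2}]ᵀ, so [a_10, a_9]ᵀ = M^9·[a_1, a_0]ᵀ.
M^9 = [[6765, -2584], [2584, -987]], giving [a_10, a_9]ᵀ = [[2584], [987]].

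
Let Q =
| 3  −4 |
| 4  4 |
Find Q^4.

[[−735, 196], [−196, −784]]

Q^2 = [[−7, −28], [28, 0]]
Q^3 = [[−133, −84], [84, −112]]
Q^4 = [[−735, 196], [−196, −784]]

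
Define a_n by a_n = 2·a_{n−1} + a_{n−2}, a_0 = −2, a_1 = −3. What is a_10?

With companion matrix A = [[2, 1], [1, 0]], [a_n, a_{n−1}]ᵀ = A·[a_{n−1}, a_{n−2}]ᵀ, so [a_10, a_9]ᵀ = A⁹·[a_1, a_0]ᵀ.
A⁹ = [[2378, 985], [985, 408]], giving [a_10, a_9]ᵀ = [[−9104], [−3771]].

−9104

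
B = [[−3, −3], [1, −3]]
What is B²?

[[6, 18], [−6, 6]]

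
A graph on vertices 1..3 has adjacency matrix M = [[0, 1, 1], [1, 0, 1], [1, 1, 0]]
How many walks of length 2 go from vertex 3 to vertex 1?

1

The number of length-2 walks from vertex 3 to vertex 1 is entry (3,1) of M², where M is the adjacency matrix.
M² = [[2, 1, 1], [1, 2, 1], [1, 1, 2]]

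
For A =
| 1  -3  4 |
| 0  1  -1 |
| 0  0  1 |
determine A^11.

[[1, -33, 209], [0, 1, -11], [0, 0, 1]]

A = I + N where N = [[0, -3, 4], [0, 0, -1], [0, 0, 0]] is strictly upper-triangular, so N^3 = 0.
(I + N)^11 = I + 11·N + 55·N^2 = [[1, -33, 209], [0, 1, -11], [0, 0, 1]].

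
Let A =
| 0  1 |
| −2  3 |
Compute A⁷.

[[−126, 127], [−254, 255]]

tr A = 3 and det A = 2, so the characteristic polynomial is λ² − (3)λ + (2) with roots 2 and 1.
Eigenvectors give P = [[−1, −1], [−2, −1]] with P⁻¹ = [[1, −1], [−2, 1]], and A = P·diag(2, 1)·P⁻¹.
Then A⁷ = P·diag(128, 1)·P⁻¹ = [[−128, −1], [−256, −1]] · [[1, −1], [−2, 1]] = [[−126, 127], [−254, 255]].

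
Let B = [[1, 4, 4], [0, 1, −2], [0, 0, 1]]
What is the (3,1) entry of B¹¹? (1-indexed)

0

B = I + N where N = [[0, 4, 4], [0, 0, −2], [0, 0, 0]] is strictly upper-triangular, so N³ = 0.
(I + N)¹¹ = I + 11·N + 55·N² = [[1, 44, −396], [0, 1, −22], [0, 0, 1]].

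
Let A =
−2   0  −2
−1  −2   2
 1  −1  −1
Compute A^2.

[[2, 2, 6], [6, 2, −4], [−2, 3, −3]]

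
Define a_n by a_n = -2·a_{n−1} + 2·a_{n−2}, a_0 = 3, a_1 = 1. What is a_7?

-392

With companion matrix B = [[-2, 2], [1, 0]], [a_n, a_{n−1}]ᵀ = B·[a_{n−1}, a_{n−2}]ᵀ, so [a_7, a_6]ᵀ = B⁶·[a_1, a_0]ᵀ.
B⁶ = [[328, -240], [-120, 88]], giving [a_7, a_6]ᵀ = [[-392], [144]].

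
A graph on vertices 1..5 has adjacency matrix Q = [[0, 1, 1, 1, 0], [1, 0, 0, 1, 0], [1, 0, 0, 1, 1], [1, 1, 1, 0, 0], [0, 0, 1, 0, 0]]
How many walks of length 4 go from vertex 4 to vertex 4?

16

The number of length-4 walks from vertex 4 to vertex 4 is entry (4,4) of Q⁴, where Q is the adjacency matrix.
Q² = [[3, 1, 1, 2, 1], [1, 2, 2, 1, 0], [1, 2, 3, 1, 0], [2, 1, 1, 3, 1], [1, 0, 0, 1, 1]]
Q³ = [[4, 5, 6, 5, 1], [5, 2, 2, 5, 2], [6, 2, 2, 6, 3], [5, 5, 6, 4, 1], [1, 2, 3, 1, 0]]
Q⁴ = [[16, 9, 10, 15, 6], [9, 10, 12, 9, 2], [10, 12, 15, 10, 2], [15, 9, 10, 16, 6], [6, 2, 2, 6, 3]]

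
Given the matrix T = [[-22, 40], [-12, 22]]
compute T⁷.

tr T = 0 and det T = -4, so the characteristic polynomial is λ² − (0)λ + (-4) with roots -2 and 2.
Eigenvectors give P = [[2, -5], [1, -3]] with P⁻¹ = [[3, -5], [1, -2]], and T = P·diag(-2, 2)·P⁻¹.
Then T⁷ = P·diag(-128, 128)·P⁻¹ = [[-256, -640], [-128, -384]] · [[3, -5], [1, -2]] = [[-1408, 2560], [-768, 1408]].

[[-1408, 2560], [-768, 1408]]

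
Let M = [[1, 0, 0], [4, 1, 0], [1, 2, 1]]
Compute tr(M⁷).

3

M = I + N where N = [[0, 0, 0], [4, 0, 0], [1, 2, 0]] is strictly lower-triangular, so N³ = 0.
(I + N)⁷ = I + 7·N + 21·N² = [[1, 0, 0], [28, 1, 0], [175, 14, 1]].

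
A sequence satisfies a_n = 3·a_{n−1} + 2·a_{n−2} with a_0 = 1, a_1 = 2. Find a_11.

With companion matrix A = [[3, 2], [1, 0]], [a_n, a_{n−1}]ᵀ = A·[a_{n−1}, a_{n−2}]ᵀ, so [a_11, a_10]ᵀ = A^10·[a_1, a_0]ᵀ.
A^10 = [[283667, 159294], [79647, 44726]], giving [a_11, a_10]ᵀ = [[726628], [204020]].

726628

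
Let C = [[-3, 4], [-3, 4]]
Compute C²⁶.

C² = C (a projection; rank 1, trace 1), so C²⁶ = C.

[[-3, 4], [-3, 4]]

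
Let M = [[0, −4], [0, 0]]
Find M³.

M is strictly triangular, hence nilpotent: M² = 0, so M³ = 0.

[[0, 0], [0, 0]]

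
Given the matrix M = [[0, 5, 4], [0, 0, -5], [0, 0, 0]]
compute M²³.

[[0, 0, 0], [0, 0, 0], [0, 0, 0]]

M is strictly triangular, hence nilpotent: M³ = 0, so M²³ = 0.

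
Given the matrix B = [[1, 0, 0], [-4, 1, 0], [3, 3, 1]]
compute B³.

B = I + N where N = [[0, 0, 0], [-4, 0, 0], [3, 3, 0]] is strictly lower-triangular, so N³ = 0.
(I + N)³ = I + 3·N + 3·N² = [[1, 0, 0], [-12, 1, 0], [-27, 9, 1]].

[[1, 0, 0], [-12, 1, 0], [-27, 9, 1]]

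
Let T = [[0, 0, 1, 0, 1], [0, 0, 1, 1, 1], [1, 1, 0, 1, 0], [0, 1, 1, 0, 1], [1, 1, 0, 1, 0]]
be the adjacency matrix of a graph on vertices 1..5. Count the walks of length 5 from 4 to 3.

The number of length-5 walks from vertex 4 to vertex 3 is entry (4,3) of T⁵, where T is the adjacency matrix.
T² = [[2, 2, 0, 2, 0], [2, 3, 1, 2, 1], [0, 1, 3, 1, 3], [2, 2, 1, 3, 1], [0, 1, 3, 1, 3]]
T³ = [[0, 2, 6, 2, 6], [2, 4, 7, 5, 7], [6, 7, 2, 7, 2], [2, 5, 7, 4, 7], [6, 7, 2, 7, 2]]
T⁴ = [[12, 14, 4, 14, 4], [14, 19, 11, 18, 11], [4, 11, 20, 11, 20], [14, 18, 11, 19, 11], [4, 11, 20, 11, 20]]
T⁵ = [[8, 22, 40, 22, 40], [22, 40, 51, 41, 51], [40, 51, 26, 51, 26], [22, 41, 51, 40, 51], [40, 51, 26, 51, 26]]

51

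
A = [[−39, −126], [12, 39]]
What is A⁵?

[[−3159, −10206], [972, 3159]]

tr A = 0 and det A = −9, so the characteristic polynomial is λ² − (0)λ + (−9) with roots 3 and −3.
Eigenvectors give P = [[−3, 7], [1, −2]] with P⁻¹ = [[2, 7], [1, 3]], and A = P·diag(3, −3)·P⁻¹.
Then A⁵ = P·diag(243, −243)·P⁻¹ = [[−729, −1701], [243, 486]] · [[2, 7], [1, 3]] = [[−3159, −10206], [972, 3159]].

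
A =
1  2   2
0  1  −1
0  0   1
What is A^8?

[[1, 16, −40], [0, 1, −8], [0, 0, 1]]

A = I + N where N = [[0, 2, 2], [0, 0, −1], [0, 0, 0]] is strictly upper-triangular, so N^3 = 0.
(I + N)^8 = I + 8·N + 28·N^2 = [[1, 16, −40], [0, 1, −8], [0, 0, 1]].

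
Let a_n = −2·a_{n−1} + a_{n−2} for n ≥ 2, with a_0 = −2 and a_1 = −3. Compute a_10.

With companion matrix C = [[−2, 1], [1, 0]], [a_n, a_{n−1}]ᵀ = C·[a_{n−1}, a_{n−2}]ᵀ, so [a_10, a_9]ᵀ = C⁹·[a_1, a_0]ᵀ.
C⁹ = [[−2378, 985], [985, −408]], giving [a_10, a_9]ᵀ = [[5164], [−2139]].

5164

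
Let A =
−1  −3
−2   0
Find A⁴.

A² = [[7, 3], [2, 6]]
A³ = [[−13, −21], [−14, −6]]
A⁴ = [[55, 39], [26, 42]]

[[55, 39], [26, 42]]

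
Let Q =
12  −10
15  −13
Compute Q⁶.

[[−1266, 1330], [−1995, 2059]]

tr Q = −1 and det Q = −6, so the characteristic polynomial is λ² − (−1)λ + (−6) with roots −3 and 2.
Eigenvectors give P = [[−2, 1], [−3, 1]] with P⁻¹ = [[1, −1], [3, −2]], and Q = P·diag(−3, 2)·P⁻¹.
Then Q⁶ = P·diag(729, 64)·P⁻¹ = [[−1458, 64], [−2187, 64]] · [[1, −1], [3, −2]] = [[−1266, 1330], [−1995, 2059]].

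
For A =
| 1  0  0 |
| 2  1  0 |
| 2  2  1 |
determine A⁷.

[[1, 0, 0], [14, 1, 0], [98, 14, 1]]

A = I + N where N = [[0, 0, 0], [2, 0, 0], [2, 2, 0]] is strictly lower-triangular, so N³ = 0.
(I + N)⁷ = I + 7·N + 21·N² = [[1, 0, 0], [14, 1, 0], [98, 14, 1]].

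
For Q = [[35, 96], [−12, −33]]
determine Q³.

tr Q = 2 and det Q = −3, so the characteristic polynomial is λ² − (2)λ + (−3) with roots 3 and −1.
Eigenvectors give P = [[3, 8], [−1, −3]] with P⁻¹ = [[3, 8], [−1, −3]], and Q = P·diag(3, −1)·P⁻¹.
Then Q³ = P·diag(27, −1)·P⁻¹ = [[81, −8], [−27, 3]] · [[3, 8], [−1, −3]] = [[251, 672], [−84, −225]].

[[251, 672], [−84, −225]]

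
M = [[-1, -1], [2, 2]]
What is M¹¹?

M² = M (a projection; rank 1, trace 1), so M¹¹ = M.

[[-1, -1], [2, 2]]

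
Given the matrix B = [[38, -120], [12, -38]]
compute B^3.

[[152, -480], [48, -152]]

tr B = 0 and det B = -4, so the characteristic polynomial is λ² − (0)λ + (-4) with roots -2 and 2.
Eigenvectors give P = [[3, 10], [1, 3]] with P⁻¹ = [[-3, 10], [1, -3]], and B = P·diag(-2, 2)·P⁻¹.
Then B^3 = P·diag(-8, 8)·P⁻¹ = [[-24, 80], [-8, 24]] · [[-3, 10], [1, -3]] = [[152, -480], [48, -152]].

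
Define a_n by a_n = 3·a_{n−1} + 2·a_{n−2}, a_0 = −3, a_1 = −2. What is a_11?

With companion matrix A = [[3, 2], [1, 0]], [a_n, a_{n−1}]ᵀ = A·[a_{n−1}, a_{n−2}]ᵀ, so [a_11, a_10]ᵀ = A¹⁰·[a_1, a_0]ᵀ.
A¹⁰ = [[283667, 159294], [79647, 44726]], giving [a_11, a_10]ᵀ = [[−1045216], [−293472]].

−1045216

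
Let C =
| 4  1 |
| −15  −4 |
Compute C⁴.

C² = I (check: tr C = 0 and det C = −1), so C⁴ = I since 4 is even.

[[1, 0], [0, 1]]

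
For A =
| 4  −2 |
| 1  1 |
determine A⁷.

tr A = 5 and det A = 6, so the characteristic polynomial is λ² − (5)λ + (6) with roots 3 and 2.
Eigenvectors give P = [[2, 1], [1, 1]] with P⁻¹ = [[1, −1], [−1, 2]], and A = P·diag(3, 2)·P⁻¹.
Then A⁷ = P·diag(2187, 128)·P⁻¹ = [[4374, 128], [2187, 128]] · [[1, −1], [−1, 2]] = [[4246, −4118], [2059, −1931]].

[[4246, −4118], [2059, −1931]]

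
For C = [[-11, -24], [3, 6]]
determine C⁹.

tr C = -5 and det C = 6, so the characteristic polynomial is λ² − (-5)λ + (6) with roots -2 and -3.
Eigenvectors give P = [[-8, -3], [3, 1]] with P⁻¹ = [[1, 3], [-3, -8]], and C = P·diag(-2, -3)·P⁻¹.
Then C⁹ = P·diag(-512, -19683)·P⁻¹ = [[4096, 59049], [-1536, -19683]] · [[1, 3], [-3, -8]] = [[-173051, -460104], [57513, 152856]].

[[-173051, -460104], [57513, 152856]]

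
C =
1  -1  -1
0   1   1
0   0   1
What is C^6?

[[1, -6, -21], [0, 1, 6], [0, 0, 1]]

C = I + N where N = [[0, -1, -1], [0, 0, 1], [0, 0, 0]] is strictly upper-triangular, so N^3 = 0.
(I + N)^6 = I + 6·N + 15·N^2 = [[1, -6, -21], [0, 1, 6], [0, 0, 1]].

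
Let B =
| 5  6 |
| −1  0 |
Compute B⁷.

tr B = 5 and det B = 6, so the characteristic polynomial is λ² − (5)λ + (6) with roots 2 and 3.
Eigenvectors give P = [[−2, −3], [1, 1]] with P⁻¹ = [[1, 3], [−1, −2]], and B = P·diag(2, 3)·P⁻¹.
Then B⁷ = P·diag(128, 2187)·P⁻¹ = [[−256, −6561], [128, 2187]] · [[1, 3], [−1, −2]] = [[6305, 12354], [−2059, −3990]].

[[6305, 12354], [−2059, −3990]]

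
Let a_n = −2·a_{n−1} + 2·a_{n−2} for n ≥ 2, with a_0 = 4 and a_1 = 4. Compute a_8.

−960

With companion matrix M = [[−2, 2], [1, 0]], [a_n, a_{n−1}]ᵀ = M·[a_{n−1}, a_{n−2}]ᵀ, so [a_8, a_7]ᵀ = M^7·[a_1, a_0]ᵀ.
M^7 = [[−896, 656], [328, −240]], giving [a_8, a_7]ᵀ = [[−960], [352]].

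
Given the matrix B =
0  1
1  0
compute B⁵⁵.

[[0, 1], [1, 0]]

B² = I (check: tr B = 0 and det B = −1), so B⁵⁵ = B since 55 is odd.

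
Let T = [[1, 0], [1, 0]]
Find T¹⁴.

[[1, 0], [1, 0]]

T² = T (a projection; rank 1, trace 1), so T¹⁴ = T.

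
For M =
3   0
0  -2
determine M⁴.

[[81, 0], [0, 16]]

M² = [[9, 0], [0, 4]]
M³ = [[27, 0], [0, -8]]
M⁴ = [[81, 0], [0, 16]]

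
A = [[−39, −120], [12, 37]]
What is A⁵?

tr A = −2 and det A = −3, so the characteristic polynomial is λ² − (−2)λ + (−3) with roots 1 and −3.
Eigenvectors give P = [[−3, 10], [1, −3]] with P⁻¹ = [[3, 10], [1, 3]], and A = P·diag(1, −3)·P⁻¹.
Then A⁵ = P·diag(1, −243)·P⁻¹ = [[−3, −2430], [1, 729]] · [[3, 10], [1, 3]] = [[−2439, −7320], [732, 2197]].

[[−2439, −7320], [732, 2197]]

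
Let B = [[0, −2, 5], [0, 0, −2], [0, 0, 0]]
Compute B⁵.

[[0, 0, 0], [0, 0, 0], [0, 0, 0]]

B is strictly triangular, hence nilpotent: B³ = 0, so B⁵ = 0.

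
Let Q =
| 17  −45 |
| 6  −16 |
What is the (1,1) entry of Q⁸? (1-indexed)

tr Q = 1 and det Q = −2, so the characteristic polynomial is λ² − (1)λ + (−2) with roots −1 and 2.
Eigenvectors give P = [[−5, 3], [−2, 1]] with P⁻¹ = [[1, −3], [2, −5]], and Q = P·diag(−1, 2)·P⁻¹.
Then Q⁸ = P·diag(1, 256)·P⁻¹ = [[−5, 768], [−2, 256]] · [[1, −3], [2, −5]] = [[1531, −3825], [510, −1274]].

1531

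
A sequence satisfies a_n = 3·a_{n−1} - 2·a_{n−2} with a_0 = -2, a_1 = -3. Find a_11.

-2049

With companion matrix Q = [[3, -2], [1, 0]], [a_n, a_{n−1}]ᵀ = Q·[a_{n−1}, a_{n−2}]ᵀ, so [a_11, a_10]ᵀ = Q^10·[a_1, a_0]ᵀ.
Q^10 = [[2047, -2046], [1023, -1022]], giving [a_11, a_10]ᵀ = [[-2049], [-1025]].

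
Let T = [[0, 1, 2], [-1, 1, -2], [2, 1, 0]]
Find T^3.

T^2 = [[3, 3, -2], [-5, -2, -4], [-1, 3, 2]]
T^3 = [[-7, 4, 0], [-6, -11, -6], [1, 4, -8]]

[[-7, 4, 0], [-6, -11, -6], [1, 4, -8]]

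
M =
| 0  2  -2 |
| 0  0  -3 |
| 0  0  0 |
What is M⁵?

[[0, 0, 0], [0, 0, 0], [0, 0, 0]]

M is strictly triangular, hence nilpotent: M³ = 0, so M⁵ = 0.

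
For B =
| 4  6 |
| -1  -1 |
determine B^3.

[[22, 42], [-7, -13]]

tr B = 3 and det B = 2, so the characteristic polynomial is λ² − (3)λ + (2) with roots 2 and 1.
Eigenvectors give P = [[3, -2], [-1, 1]] with P⁻¹ = [[1, 2], [1, 3]], and B = P·diag(2, 1)·P⁻¹.
Then B^3 = P·diag(8, 1)·P⁻¹ = [[24, -2], [-8, 1]] · [[1, 2], [1, 3]] = [[22, 42], [-7, -13]].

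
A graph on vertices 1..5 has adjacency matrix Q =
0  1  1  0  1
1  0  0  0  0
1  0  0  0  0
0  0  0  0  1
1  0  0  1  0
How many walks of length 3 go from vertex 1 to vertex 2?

3

The number of length-3 walks from vertex 1 to vertex 2 is entry (1,2) of Q³, where Q is the adjacency matrix.
Q² = [[3, 0, 0, 1, 0], [0, 1, 1, 0, 1], [0, 1, 1, 0, 1], [1, 0, 0, 1, 0], [0, 1, 1, 0, 2]]
Q³ = [[0, 3, 3, 0, 4], [3, 0, 0, 1, 0], [3, 0, 0, 1, 0], [0, 1, 1, 0, 2], [4, 0, 0, 2, 0]]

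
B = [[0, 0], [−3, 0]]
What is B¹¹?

B is strictly triangular, hence nilpotent: B² = 0, so B¹¹ = 0.

[[0, 0], [0, 0]]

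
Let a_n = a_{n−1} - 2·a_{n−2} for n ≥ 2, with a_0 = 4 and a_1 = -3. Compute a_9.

75

With companion matrix T = [[1, -2], [1, 0]], [a_n, a_{n−1}]ᵀ = T·[a_{n−1}, a_{n−2}]ᵀ, so [a_9, a_8]ᵀ = T^8·[a_1, a_0]ᵀ.
T^8 = [[-17, 6], [-3, -14]], giving [a_9, a_8]ᵀ = [[75], [-47]].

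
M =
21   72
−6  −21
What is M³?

tr M = 0 and det M = −9, so the characteristic polynomial is λ² − (0)λ + (−9) with roots 3 and −3.
Eigenvectors give P = [[4, −3], [−1, 1]] with P⁻¹ = [[1, 3], [1, 4]], and M = P·diag(3, −3)·P⁻¹.
Then M³ = P·diag(27, −27)·P⁻¹ = [[108, 81], [−27, −27]] · [[1, 3], [1, 4]] = [[189, 648], [−54, −189]].

[[189, 648], [−54, −189]]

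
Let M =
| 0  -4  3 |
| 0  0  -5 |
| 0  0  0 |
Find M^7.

M is strictly triangular, hence nilpotent: M^3 = 0, so M^7 = 0.

[[0, 0, 0], [0, 0, 0], [0, 0, 0]]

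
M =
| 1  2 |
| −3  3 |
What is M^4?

[[−71, −16], [24, −87]]

M^2 = [[−5, 8], [−12, 3]]
M^3 = [[−29, 14], [−21, −15]]
M^4 = [[−71, −16], [24, −87]]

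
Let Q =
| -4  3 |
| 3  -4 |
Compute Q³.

Q² = [[25, -24], [-24, 25]]
Q³ = [[-172, 171], [171, -172]]

[[-172, 171], [171, -172]]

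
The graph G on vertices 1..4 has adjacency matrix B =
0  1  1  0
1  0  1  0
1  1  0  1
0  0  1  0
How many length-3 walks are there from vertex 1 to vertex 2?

3

The number of length-3 walks from vertex 1 to vertex 2 is entry (1,2) of B³, where B is the adjacency matrix.
B² = [[2, 1, 1, 1], [1, 2, 1, 1], [1, 1, 3, 0], [1, 1, 0, 1]]
B³ = [[2, 3, 4, 1], [3, 2, 4, 1], [4, 4, 2, 3], [1, 1, 3, 0]]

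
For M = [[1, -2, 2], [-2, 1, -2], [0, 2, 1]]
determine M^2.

[[5, 0, 8], [-4, 1, -8], [-4, 4, -3]]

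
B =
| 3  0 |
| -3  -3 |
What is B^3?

B^2 = [[9, 0], [0, 9]]
B^3 = [[27, 0], [-27, -27]]

[[27, 0], [-27, -27]]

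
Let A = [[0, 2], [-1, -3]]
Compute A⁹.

tr A = -3 and det A = 2, so the characteristic polynomial is λ² − (-3)λ + (2) with roots -2 and -1.
Eigenvectors give P = [[-1, -2], [1, 1]] with P⁻¹ = [[1, 2], [-1, -1]], and A = P·diag(-2, -1)·P⁻¹.
Then A⁹ = P·diag(-512, -1)·P⁻¹ = [[512, 2], [-512, -1]] · [[1, 2], [-1, -1]] = [[510, 1022], [-511, -1023]].

[[510, 1022], [-511, -1023]]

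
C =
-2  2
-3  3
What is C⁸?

C² = C (a projection; rank 1, trace 1), so C⁸ = C.

[[-2, 2], [-3, 3]]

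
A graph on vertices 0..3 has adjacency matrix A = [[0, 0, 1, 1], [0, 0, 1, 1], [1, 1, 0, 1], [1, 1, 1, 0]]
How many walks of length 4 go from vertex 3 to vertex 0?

9

The number of length-4 walks from vertex 3 to vertex 0 is entry (3,0) of A⁴, where A is the adjacency matrix.
A² = [[2, 2, 1, 1], [2, 2, 1, 1], [1, 1, 3, 2], [1, 1, 2, 3]]
A³ = [[2, 2, 5, 5], [2, 2, 5, 5], [5, 5, 4, 5], [5, 5, 5, 4]]
A⁴ = [[10, 10, 9, 9], [10, 10, 9, 9], [9, 9, 15, 14], [9, 9, 14, 15]]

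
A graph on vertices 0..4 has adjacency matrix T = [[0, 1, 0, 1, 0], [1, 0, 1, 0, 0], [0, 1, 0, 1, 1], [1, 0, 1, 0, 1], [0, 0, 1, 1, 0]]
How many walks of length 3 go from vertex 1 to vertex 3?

1

The number of length-3 walks from vertex 1 to vertex 3 is entry (1,3) of T³, where T is the adjacency matrix.
T² = [[2, 0, 2, 0, 1], [0, 2, 0, 2, 1], [2, 0, 3, 1, 1], [0, 2, 1, 3, 1], [1, 1, 1, 1, 2]]
T³ = [[0, 4, 1, 5, 2], [4, 0, 5, 1, 2], [1, 5, 2, 6, 4], [5, 1, 6, 2, 4], [2, 2, 4, 4, 2]]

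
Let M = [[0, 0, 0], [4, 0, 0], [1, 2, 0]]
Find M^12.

[[0, 0, 0], [0, 0, 0], [0, 0, 0]]

M is strictly triangular, hence nilpotent: M^3 = 0, so M^12 = 0.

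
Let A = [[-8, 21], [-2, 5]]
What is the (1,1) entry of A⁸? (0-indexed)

-1529

tr A = -3 and det A = 2, so the characteristic polynomial is λ² − (-3)λ + (2) with roots -1 and -2.
Eigenvectors give P = [[3, 7], [1, 2]] with P⁻¹ = [[-2, 7], [1, -3]], and A = P·diag(-1, -2)·P⁻¹.
Then A⁸ = P·diag(1, 256)·P⁻¹ = [[3, 1792], [1, 512]] · [[-2, 7], [1, -3]] = [[1786, -5355], [510, -1529]].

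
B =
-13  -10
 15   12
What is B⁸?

tr B = -1 and det B = -6, so the characteristic polynomial is λ² − (-1)λ + (-6) with roots -3 and 2.
Eigenvectors give P = [[-1, -2], [1, 3]] with P⁻¹ = [[-3, -2], [1, 1]], and B = P·diag(-3, 2)·P⁻¹.
Then B⁸ = P·diag(6561, 256)·P⁻¹ = [[-6561, -512], [6561, 768]] · [[-3, -2], [1, 1]] = [[19171, 12610], [-18915, -12354]].

[[19171, 12610], [-18915, -12354]]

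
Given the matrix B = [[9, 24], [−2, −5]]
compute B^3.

[[105, 312], [−26, −77]]

tr B = 4 and det B = 3, so the characteristic polynomial is λ² − (4)λ + (3) with roots 1 and 3.
Eigenvectors give P = [[3, 4], [−1, −1]] with P⁻¹ = [[−1, −4], [1, 3]], and B = P·diag(1, 3)·P⁻¹.
Then B^3 = P·diag(1, 27)·P⁻¹ = [[3, 108], [−1, −27]] · [[−1, −4], [1, 3]] = [[105, 312], [−26, −77]].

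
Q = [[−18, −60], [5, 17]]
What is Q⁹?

tr Q = −1 and det Q = −6, so the characteristic polynomial is λ² − (−1)λ + (−6) with roots 2 and −3.
Eigenvectors give P = [[−3, 4], [1, −1]] with P⁻¹ = [[1, 4], [1, 3]], and Q = P·diag(2, −3)·P⁻¹.
Then Q⁹ = P·diag(512, −19683)·P⁻¹ = [[−1536, −78732], [512, 19683]] · [[1, 4], [1, 3]] = [[−80268, −242340], [20195, 61097]].

[[−80268, −242340], [20195, 61097]]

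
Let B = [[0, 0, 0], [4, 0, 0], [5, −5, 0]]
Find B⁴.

B is strictly triangular, hence nilpotent: B³ = 0, so B⁴ = 0.

[[0, 0, 0], [0, 0, 0], [0, 0, 0]]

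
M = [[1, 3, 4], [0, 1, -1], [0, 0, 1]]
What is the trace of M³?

M = I + N where N = [[0, 3, 4], [0, 0, -1], [0, 0, 0]] is strictly upper-triangular, so N³ = 0.
(I + N)³ = I + 3·N + 3·N² = [[1, 9, 3], [0, 1, -3], [0, 0, 1]].

3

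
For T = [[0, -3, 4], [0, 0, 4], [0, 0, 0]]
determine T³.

T is strictly triangular, hence nilpotent: T³ = 0, so T³ = 0.

[[0, 0, 0], [0, 0, 0], [0, 0, 0]]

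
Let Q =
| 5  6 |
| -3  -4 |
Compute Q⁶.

tr Q = 1 and det Q = -2, so the characteristic polynomial is λ² − (1)λ + (-2) with roots -1 and 2.
Eigenvectors give P = [[-1, 2], [1, -1]] with P⁻¹ = [[1, 2], [1, 1]], and Q = P·diag(-1, 2)·P⁻¹.
Then Q⁶ = P·diag(1, 64)·P⁻¹ = [[-1, 128], [1, -64]] · [[1, 2], [1, 1]] = [[127, 126], [-63, -62]].

[[127, 126], [-63, -62]]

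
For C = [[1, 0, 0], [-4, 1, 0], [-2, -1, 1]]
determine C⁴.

C = I + N where N = [[0, 0, 0], [-4, 0, 0], [-2, -1, 0]] is strictly lower-triangular, so N³ = 0.
(I + N)⁴ = I + 4·N + 6·N² = [[1, 0, 0], [-16, 1, 0], [16, -4, 1]].

[[1, 0, 0], [-16, 1, 0], [16, -4, 1]]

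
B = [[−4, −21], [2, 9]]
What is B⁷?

tr B = 5 and det B = 6, so the characteristic polynomial is λ² − (5)λ + (6) with roots 3 and 2.
Eigenvectors give P = [[−3, −7], [1, 2]] with P⁻¹ = [[2, 7], [−1, −3]], and B = P·diag(3, 2)·P⁻¹.
Then B⁷ = P·diag(2187, 128)·P⁻¹ = [[−6561, −896], [2187, 256]] · [[2, 7], [−1, −3]] = [[−12226, −43239], [4118, 14541]].

[[−12226, −43239], [4118, 14541]]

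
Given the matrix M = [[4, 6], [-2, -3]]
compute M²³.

[[4, 6], [-2, -3]]

M² = M (a projection; rank 1, trace 1), so M²³ = M.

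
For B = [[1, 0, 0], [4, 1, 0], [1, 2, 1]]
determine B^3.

[[1, 0, 0], [12, 1, 0], [27, 6, 1]]

B = I + N where N = [[0, 0, 0], [4, 0, 0], [1, 2, 0]] is strictly lower-triangular, so N^3 = 0.
(I + N)^3 = I + 3·N + 3·N^2 = [[1, 0, 0], [12, 1, 0], [27, 6, 1]].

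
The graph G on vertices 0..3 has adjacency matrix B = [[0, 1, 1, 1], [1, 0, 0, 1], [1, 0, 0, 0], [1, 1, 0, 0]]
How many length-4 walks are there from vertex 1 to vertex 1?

7

The number of length-4 walks from vertex 1 to vertex 1 is entry (1,1) of B⁴, where B is the adjacency matrix.
B² = [[3, 1, 0, 1], [1, 2, 1, 1], [0, 1, 1, 1], [1, 1, 1, 2]]
B³ = [[2, 4, 3, 4], [4, 2, 1, 3], [3, 1, 0, 1], [4, 3, 1, 2]]
B⁴ = [[11, 6, 2, 6], [6, 7, 4, 6], [2, 4, 3, 4], [6, 6, 4, 7]]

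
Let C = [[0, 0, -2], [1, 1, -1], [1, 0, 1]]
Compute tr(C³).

C² = [[-2, 0, -2], [0, 1, -4], [1, 0, -1]]
C³ = [[-2, 0, 2], [-3, 1, -5], [-1, 0, -3]]

-4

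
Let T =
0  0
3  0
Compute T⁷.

T is strictly triangular, hence nilpotent: T² = 0, so T⁷ = 0.

[[0, 0], [0, 0]]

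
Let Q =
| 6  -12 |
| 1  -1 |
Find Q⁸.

tr Q = 5 and det Q = 6, so the characteristic polynomial is λ² − (5)λ + (6) with roots 2 and 3.
Eigenvectors give P = [[3, 4], [1, 1]] with P⁻¹ = [[-1, 4], [1, -3]], and Q = P·diag(2, 3)·P⁻¹.
Then Q⁸ = P·diag(256, 6561)·P⁻¹ = [[768, 26244], [256, 6561]] · [[-1, 4], [1, -3]] = [[25476, -75660], [6305, -18659]].

[[25476, -75660], [6305, -18659]]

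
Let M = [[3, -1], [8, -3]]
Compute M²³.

[[3, -1], [8, -3]]

M² = I (check: tr M = 0 and det M = -1), so M²³ = M since 23 is odd.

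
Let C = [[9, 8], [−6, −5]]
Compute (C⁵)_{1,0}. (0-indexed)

−726

tr C = 4 and det C = 3, so the characteristic polynomial is λ² − (4)λ + (3) with roots 1 and 3.
Eigenvectors give P = [[−1, 4], [1, −3]] with P⁻¹ = [[3, 4], [1, 1]], and C = P·diag(1, 3)·P⁻¹.
Then C⁵ = P·diag(1, 243)·P⁻¹ = [[−1, 972], [1, −729]] · [[3, 4], [1, 1]] = [[969, 968], [−726, −725]].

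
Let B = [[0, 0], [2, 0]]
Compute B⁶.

[[0, 0], [0, 0]]

B is strictly triangular, hence nilpotent: B² = 0, so B⁶ = 0.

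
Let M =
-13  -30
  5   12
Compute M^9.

[[-60073, -121170], [20195, 40902]]

tr M = -1 and det M = -6, so the characteristic polynomial is λ² − (-1)λ + (-6) with roots -3 and 2.
Eigenvectors give P = [[3, -2], [-1, 1]] with P⁻¹ = [[1, 2], [1, 3]], and M = P·diag(-3, 2)·P⁻¹.
Then M^9 = P·diag(-19683, 512)·P⁻¹ = [[-59049, -1024], [19683, 512]] · [[1, 2], [1, 3]] = [[-60073, -121170], [20195, 40902]].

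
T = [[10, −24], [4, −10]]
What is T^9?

[[2560, −6144], [1024, −2560]]

tr T = 0 and det T = −4, so the characteristic polynomial is λ² − (0)λ + (−4) with roots 2 and −2.
Eigenvectors give P = [[3, −2], [1, −1]] with P⁻¹ = [[1, −2], [1, −3]], and T = P·diag(2, −2)·P⁻¹.
Then T^9 = P·diag(512, −512)·P⁻¹ = [[1536, 1024], [512, 512]] · [[1, −2], [1, −3]] = [[2560, −6144], [1024, −2560]].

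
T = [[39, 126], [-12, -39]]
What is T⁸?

[[6561, 0], [0, 6561]]

tr T = 0 and det T = -9, so the characteristic polynomial is λ² − (0)λ + (-9) with roots -3 and 3.
Eigenvectors give P = [[3, 7], [-1, -2]] with P⁻¹ = [[-2, -7], [1, 3]], and T = P·diag(-3, 3)·P⁻¹.
Then T⁸ = P·diag(6561, 6561)·P⁻¹ = [[19683, 45927], [-6561, -13122]] · [[-2, -7], [1, 3]] = [[6561, 0], [0, 6561]].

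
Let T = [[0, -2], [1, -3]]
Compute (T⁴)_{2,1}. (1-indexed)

tr T = -3 and det T = 2, so the characteristic polynomial is λ² − (-3)λ + (2) with roots -1 and -2.
Eigenvectors give P = [[2, 1], [1, 1]] with P⁻¹ = [[1, -1], [-1, 2]], and T = P·diag(-1, -2)·P⁻¹.
Then T⁴ = P·diag(1, 16)·P⁻¹ = [[2, 16], [1, 16]] · [[1, -1], [-1, 2]] = [[-14, 30], [-15, 31]].

-15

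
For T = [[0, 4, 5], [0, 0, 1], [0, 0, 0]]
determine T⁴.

T is strictly triangular, hence nilpotent: T³ = 0, so T⁴ = 0.

[[0, 0, 0], [0, 0, 0], [0, 0, 0]]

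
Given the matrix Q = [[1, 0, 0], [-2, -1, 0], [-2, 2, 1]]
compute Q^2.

[[1, 0, 0], [0, 1, 0], [-8, 0, 1]]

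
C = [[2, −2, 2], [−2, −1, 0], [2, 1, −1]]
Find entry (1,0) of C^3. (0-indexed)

−22

C^2 = [[12, 0, 2], [−2, 5, −4], [0, −6, 5]]
C^3 = [[28, −22, 22], [−22, −5, 0], [22, 11, −5]]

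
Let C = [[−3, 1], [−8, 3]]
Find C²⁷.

[[−3, 1], [−8, 3]]

C² = I (check: tr C = 0 and det C = −1), so C²⁷ = C since 27 is odd.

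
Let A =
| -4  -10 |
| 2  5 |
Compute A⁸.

A² = A (a projection; rank 1, trace 1), so A⁸ = A.

[[-4, -10], [2, 5]]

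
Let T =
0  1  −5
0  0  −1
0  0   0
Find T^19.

T is strictly triangular, hence nilpotent: T^3 = 0, so T^19 = 0.

[[0, 0, 0], [0, 0, 0], [0, 0, 0]]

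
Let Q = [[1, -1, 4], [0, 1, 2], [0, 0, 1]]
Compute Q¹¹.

[[1, -11, -66], [0, 1, 22], [0, 0, 1]]

Q = I + N where N = [[0, -1, 4], [0, 0, 2], [0, 0, 0]] is strictly upper-triangular, so N³ = 0.
(I + N)¹¹ = I + 11·N + 55·N² = [[1, -11, -66], [0, 1, 22], [0, 0, 1]].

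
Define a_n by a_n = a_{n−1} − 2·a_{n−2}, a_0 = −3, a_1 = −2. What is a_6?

−16

With companion matrix A = [[1, −2], [1, 0]], [a_n, a_{n−1}]ᵀ = A·[a_{n−1}, a_{n−2}]ᵀ, so [a_6, a_5]ᵀ = A⁵·[a_1, a_0]ᵀ.
A⁵ = [[5, 2], [−1, 6]], giving [a_6, a_5]ᵀ = [[−16], [−16]].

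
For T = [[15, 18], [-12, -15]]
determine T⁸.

[[6561, 0], [0, 6561]]

tr T = 0 and det T = -9, so the characteristic polynomial is λ² − (0)λ + (-9) with roots -3 and 3.
Eigenvectors give P = [[1, 3], [-1, -2]] with P⁻¹ = [[-2, -3], [1, 1]], and T = P·diag(-3, 3)·P⁻¹.
Then T⁸ = P·diag(6561, 6561)·P⁻¹ = [[6561, 19683], [-6561, -13122]] · [[-2, -3], [1, 1]] = [[6561, 0], [0, 6561]].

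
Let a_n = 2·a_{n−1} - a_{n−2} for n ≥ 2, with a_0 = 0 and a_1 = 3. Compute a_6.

18

With companion matrix Q = [[2, -1], [1, 0]], [a_n, a_{n−1}]ᵀ = Q·[a_{n−1}, a_{n−2}]ᵀ, so [a_6, a_5]ᵀ = Q⁵·[a_1, a_0]ᵀ.
Q⁵ = [[6, -5], [5, -4]], giving [a_6, a_5]ᵀ = [[18], [15]].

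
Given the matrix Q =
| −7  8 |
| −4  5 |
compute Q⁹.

[[−39367, 39368], [−19684, 19685]]

tr Q = −2 and det Q = −3, so the characteristic polynomial is λ² − (−2)λ + (−3) with roots −3 and 1.
Eigenvectors give P = [[2, −1], [1, −1]] with P⁻¹ = [[1, −1], [1, −2]], and Q = P·diag(−3, 1)·P⁻¹.
Then Q⁹ = P·diag(−19683, 1)·P⁻¹ = [[−39366, −1], [−19683, −1]] · [[1, −1], [1, −2]] = [[−39367, 39368], [−19684, 19685]].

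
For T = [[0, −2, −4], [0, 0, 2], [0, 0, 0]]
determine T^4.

T is strictly triangular, hence nilpotent: T^3 = 0, so T^4 = 0.

[[0, 0, 0], [0, 0, 0], [0, 0, 0]]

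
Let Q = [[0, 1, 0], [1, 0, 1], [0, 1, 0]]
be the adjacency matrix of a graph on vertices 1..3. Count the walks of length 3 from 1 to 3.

The number of length-3 walks from vertex 1 to vertex 3 is entry (1,3) of Q^3, where Q is the adjacency matrix.
Q^2 = [[1, 0, 1], [0, 2, 0], [1, 0, 1]]
Q^3 = [[0, 2, 0], [2, 0, 2], [0, 2, 0]]

0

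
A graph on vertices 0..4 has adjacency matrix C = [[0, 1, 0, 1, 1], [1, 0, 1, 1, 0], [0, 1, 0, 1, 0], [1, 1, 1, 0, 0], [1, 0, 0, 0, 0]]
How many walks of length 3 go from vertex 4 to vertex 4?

0

The number of length-3 walks from vertex 4 to vertex 4 is entry (4,4) of C³, where C is the adjacency matrix.
C² = [[3, 1, 2, 1, 0], [1, 3, 1, 2, 1], [2, 1, 2, 1, 0], [1, 2, 1, 3, 1], [0, 1, 0, 1, 1]]
C³ = [[2, 6, 2, 6, 3], [6, 4, 5, 5, 1], [2, 5, 2, 5, 2], [6, 5, 5, 4, 1], [3, 1, 2, 1, 0]]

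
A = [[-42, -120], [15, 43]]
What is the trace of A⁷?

2059

tr A = 1 and det A = -6, so the characteristic polynomial is λ² − (1)λ + (-6) with roots -2 and 3.
Eigenvectors give P = [[-3, -8], [1, 3]] with P⁻¹ = [[-3, -8], [1, 3]], and A = P·diag(-2, 3)·P⁻¹.
Then A⁷ = P·diag(-128, 2187)·P⁻¹ = [[384, -17496], [-128, 6561]] · [[-3, -8], [1, 3]] = [[-18648, -55560], [6945, 20707]].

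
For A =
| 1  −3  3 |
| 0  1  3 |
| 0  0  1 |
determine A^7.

A = I + N where N = [[0, −3, 3], [0, 0, 3], [0, 0, 0]] is strictly upper-triangular, so N^3 = 0.
(I + N)^7 = I + 7·N + 21·N^2 = [[1, −21, −168], [0, 1, 21], [0, 0, 1]].

[[1, −21, −168], [0, 1, 21], [0, 0, 1]]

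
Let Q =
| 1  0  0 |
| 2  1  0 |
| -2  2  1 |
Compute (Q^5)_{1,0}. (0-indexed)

10

Q = I + N where N = [[0, 0, 0], [2, 0, 0], [-2, 2, 0]] is strictly lower-triangular, so N^3 = 0.
(I + N)^5 = I + 5·N + 10·N^2 = [[1, 0, 0], [10, 1, 0], [30, 10, 1]].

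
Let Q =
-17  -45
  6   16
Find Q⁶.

tr Q = -1 and det Q = -2, so the characteristic polynomial is λ² − (-1)λ + (-2) with roots -2 and 1.
Eigenvectors give P = [[-3, -5], [1, 2]] with P⁻¹ = [[-2, -5], [1, 3]], and Q = P·diag(-2, 1)·P⁻¹.
Then Q⁶ = P·diag(64, 1)·P⁻¹ = [[-192, -5], [64, 2]] · [[-2, -5], [1, 3]] = [[379, 945], [-126, -314]].

[[379, 945], [-126, -314]]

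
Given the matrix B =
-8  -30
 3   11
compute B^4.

[[-134, -450], [45, 151]]

tr B = 3 and det B = 2, so the characteristic polynomial is λ² − (3)λ + (2) with roots 1 and 2.
Eigenvectors give P = [[10, -3], [-3, 1]] with P⁻¹ = [[1, 3], [3, 10]], and B = P·diag(1, 2)·P⁻¹.
Then B^4 = P·diag(1, 16)·P⁻¹ = [[10, -48], [-3, 16]] · [[1, 3], [3, 10]] = [[-134, -450], [45, 151]].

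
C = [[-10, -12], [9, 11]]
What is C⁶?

tr C = 1 and det C = -2, so the characteristic polynomial is λ² − (1)λ + (-2) with roots 2 and -1.
Eigenvectors give P = [[-1, 4], [1, -3]] with P⁻¹ = [[3, 4], [1, 1]], and C = P·diag(2, -1)·P⁻¹.
Then C⁶ = P·diag(64, 1)·P⁻¹ = [[-64, 4], [64, -3]] · [[3, 4], [1, 1]] = [[-188, -252], [189, 253]].

[[-188, -252], [189, 253]]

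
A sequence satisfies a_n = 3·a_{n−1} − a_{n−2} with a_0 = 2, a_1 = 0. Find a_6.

With companion matrix Q = [[3, −1], [1, 0]], [a_n, a_{n−1}]ᵀ = Q·[a_{n−1}, a_{n−2}]ᵀ, so [a_6, a_5]ᵀ = Q⁵·[a_1, a_0]ᵀ.
Q⁵ = [[144, −55], [55, −21]], giving [a_6, a_5]ᵀ = [[−110], [−42]].

−110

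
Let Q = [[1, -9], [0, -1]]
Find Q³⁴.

[[1, 0], [0, 1]]

Q² = I (check: tr Q = 0 and det Q = -1), so Q³⁴ = I since 34 is even.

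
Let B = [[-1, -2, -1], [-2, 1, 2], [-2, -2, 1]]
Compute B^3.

[[-3, -4, -7], [-10, -3, 12], [-2, -6, -5]]

B^2 = [[7, 2, -4], [-4, 1, 6], [4, 0, -1]]
B^3 = [[-3, -4, -7], [-10, -3, 12], [-2, -6, -5]]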